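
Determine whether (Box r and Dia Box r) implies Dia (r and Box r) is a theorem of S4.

Yes, valid

Tableau for the negation not ((Box r and Dia Box r) implies Dia (r and Box r)):
1. not ((Box r and Dia Box r) implies Dia (r and Box r)), 0
2. Box r and Dia Box r, 0
3. not Dia (r and Box r), 0
4. Box r, 0
5. Dia Box r, 0
6. not (r and Box r), 0
7. r, 0
8. not Box r, 0
9. Box r, 1
10. not (r and Box r), 1
11. r, 1
12. not Box r, 1
13. not r, 2
14. not (r and Box r), 2
15. r, 2
Accessibility: 0R0, 0R1, 0R2, 1R1, 2R2
Branch closes: r and not r both at 2.
Every branch of the negation's tableau closes; the branch above is one of them.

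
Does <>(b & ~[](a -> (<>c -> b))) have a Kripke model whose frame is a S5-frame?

1. <>(b & ~[](a -> (<>c -> b))), w0
2. b & ~[](a -> (<>c -> b)), w1   [<>-rule on 1: fresh world w1, w0Rw1]
3. b, w1   [&-rule on 2]
4. ~[](a -> (<>c -> b)), w1   [&-rule on 2]
5. ~(a -> (<>c -> b)), w2   [~[]-rule on 4: fresh world w2, w1Rw2]
6. a, w2   [~->-rule on 5]
7. ~(<>c -> b), w2   [~->-rule on 5]
8. <>c, w2   [~->-rule on 7]
9. ~b, w2   [~->-rule on 7]
10. c, w3   [<>-rule on 8: fresh world w3, w2Rw3]
Accessibility: w0Rw0, w0Rw1, w0Rw2, w0Rw3, w1Rw0, w1Rw1, w1Rw2, w1Rw3, w2Rw0, w2Rw1, w2Rw2, w2Rw3, w3Rw0, w3Rw1, w3Rw2, w3Rw3

Yes, satisfiable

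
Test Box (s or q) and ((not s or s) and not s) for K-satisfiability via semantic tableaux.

1. Box (s or q) and ((not s or s) and not s), u
2. Box (s or q), u   [and-rule on 1]
3. (not s or s) and not s, u   [and-rule on 1]
4. not s or s, u   [and-rule on 3]
5. not s, u   [and-rule on 3]

Satisfiable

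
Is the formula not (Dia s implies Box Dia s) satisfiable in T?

1. not (Dia s implies Box Dia s), u
2. Dia s, u
3. not Box Dia s, u
4. s, v
5. not Dia s, w
6. not s, w
Accessibility: uRu, uRv, uRw, vRv, wRw

Yes, satisfiable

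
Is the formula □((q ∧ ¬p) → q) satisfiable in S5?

1. □((q ∧ ¬p) → q), 0
2. (q ∧ ¬p) → q, 0   [□-rule on 1 via 0R0]
3. q, 0   [→-rule on 2 (branches; this branch)]
Accessibility: 0R0

Satisfiable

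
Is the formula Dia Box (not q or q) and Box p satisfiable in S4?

1. Dia Box (not q or q) and Box p, w0
2. Dia Box (not q or q), w0
3. Box p, w0
4. p, w0
5. Box (not q or q), w1
6. p, w1
7. not q or q, w1
8. q, w1
Accessibility: w0Rw0, w0Rw1, w1Rw1

Yes, satisfiable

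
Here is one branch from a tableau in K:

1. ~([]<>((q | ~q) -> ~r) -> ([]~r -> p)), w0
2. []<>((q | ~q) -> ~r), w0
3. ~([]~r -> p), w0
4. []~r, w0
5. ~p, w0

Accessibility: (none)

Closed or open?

No atom appears with both signs at the same world.

Not closed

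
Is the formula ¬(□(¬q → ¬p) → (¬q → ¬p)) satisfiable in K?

Satisfiable

1. ¬(□(¬q → ¬p) → (¬q → ¬p)), w0
2. □(¬q → ¬p), w0   [¬→-rule on 1]
3. ¬(¬q → ¬p), w0   [¬→-rule on 1]
4. ¬q, w0   [¬→-rule on 3]
5. p, w0   [¬→-rule on 3]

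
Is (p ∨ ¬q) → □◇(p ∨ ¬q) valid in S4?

Not valid

Tableau for the negation ¬((p ∨ ¬q) → □◇(p ∨ ¬q)):
1. ¬((p ∨ ¬q) → □◇(p ∨ ¬q)), u
2. p ∨ ¬q, u
3. ¬□◇(p ∨ ¬q), u
4. ¬q, u
5. ¬◇(p ∨ ¬q), v
6. ¬(p ∨ ¬q), v
7. ¬p, v
8. q, v
Accessibility: uRu, uRv, vRv
The negation has an open branch (countermodel exists).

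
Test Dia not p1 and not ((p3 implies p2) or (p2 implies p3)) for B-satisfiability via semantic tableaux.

1. Dia not p1 and not ((p3 implies p2) or (p2 implies p3)), u
2. Dia not p1, u
3. not ((p3 implies p2) or (p2 implies p3)), u
4. not (p3 implies p2), u
5. not (p2 implies p3), u
6. p3, u
7. not p2, u
8. p2, u
9. not p3, u
Accessibility: uRu
Branch closes: p2 and not p2 both at u.
(One branch shown.) All branches close.

Unsatisfiable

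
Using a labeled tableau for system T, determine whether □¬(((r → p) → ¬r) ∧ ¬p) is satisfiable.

1. □¬(((r → p) → ¬r) ∧ ¬p), w0
2. ¬(((r → p) → ¬r) ∧ ¬p), w0
3. p, w0
Accessibility: w0Rw0

Satisfiable (open branch found)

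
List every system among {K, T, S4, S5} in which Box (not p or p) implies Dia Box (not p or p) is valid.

T, S4, S5

K-tableau for the negation not (Box (not p or p) implies Dia Box (not p or p)):
1. not (Box (not p or p) implies Dia Box (not p or p)), w0
2. Box (not p or p), w0
3. not Dia Box (not p or p), w0
Complete open branch: countermodel on a K-frame, so not valid in K.
T-tableau for the negation not (Box (not p or p) implies Dia Box (not p or p)):
1. not (Box (not p or p) implies Dia Box (not p or p)), w0
2. Box (not p or p), w0
3. not Dia Box (not p or p), w0
4. not p or p, w0
5. not Box (not p or p), w0
6. p, w0
7. not (not p or p), w1
8. p, w1
9. not p, w1
Accessibility: w0Rw0, w0Rw1, w1Rw1
Branch closes: p and not p both at w1.
Every branch closes (one shown): valid in T, hence also in S4, S5 (every theorem of T is a theorem of S4 and S5).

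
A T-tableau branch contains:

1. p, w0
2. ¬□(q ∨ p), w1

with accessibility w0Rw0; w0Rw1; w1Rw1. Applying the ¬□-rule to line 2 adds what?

a fresh world w2 with w1Rw2, and ¬(q ∨ p) at w2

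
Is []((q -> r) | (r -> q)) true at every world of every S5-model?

Tableau for the negation ~[]((q -> r) | (r -> q)):
1. ~[]((q -> r) | (r -> q)), u
2. ~((q -> r) | (r -> q)), v
3. ~(q -> r), v
4. ~(r -> q), v
5. q, v
6. ~r, v
7. r, v
8. ~q, v
Accessibility: uRu, uRv, vRu, vRv
Branch closes: r and ~r both at v.
All branches of the negation close; one closing branch shown above.

Valid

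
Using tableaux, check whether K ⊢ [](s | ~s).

Yes, valid

Tableau for the negation ~[](s | ~s):
1. ~[](s | ~s), u
2. ~(s | ~s), v
3. ~s, v
4. s, v
Accessibility: uRv
Branch closes: s and ~s both at v.
Every branch of the negation's tableau closes; the branch above is one of them.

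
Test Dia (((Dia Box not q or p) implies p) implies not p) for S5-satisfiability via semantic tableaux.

Satisfiable

1. Dia (((Dia Box not q or p) implies p) implies not p), u
2. ((Dia Box not q or p) implies p) implies not p, v   [Dia-rule on 1: fresh world v, uRv]
3. not p, v   [implies-rule on 2 (branches; this branch)]
Accessibility: uRu, uRv, vRu, vRv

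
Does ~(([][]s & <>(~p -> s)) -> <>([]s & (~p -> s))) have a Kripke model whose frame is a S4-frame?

1. ~(([][]s & <>(~p -> s)) -> <>([]s & (~p -> s))), u
2. [][]s & <>(~p -> s), u
3. ~<>([]s & (~p -> s)), u
4. [][]s, u
5. <>(~p -> s), u
6. ~([]s & (~p -> s)), u
7. []s, u
8. s, u
9. ~[]s, u
10. ~p -> s, v
11. ~([]s & (~p -> s)), v
12. []s, v
13. s, v
14. ~[]s, v
15. ~s, w
16. ~([]s & (~p -> s)), w
17. []s, w
18. s, w
Accessibility: uRu, uRv, uRw, vRv, wRw
Branch closes: s and ~s both at w.
All branches of the tableau close; one closing branch shown above.

Unsatisfiable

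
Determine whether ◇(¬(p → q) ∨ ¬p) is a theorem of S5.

Tableau for the negation ¬◇(¬(p → q) ∨ ¬p):
1. ¬◇(¬(p → q) ∨ ¬p), w0
2. ¬(¬(p → q) ∨ ¬p), w0   [¬◇-rule on 1 via w0Rw0]
3. p → q, w0   [¬∨-rule on 2]
4. p, w0   [¬∨-rule on 2]
5. q, w0   [→-rule on 3 (branches; this branch)]
Accessibility: w0Rw0
The negation has an open branch (countermodel exists).

No, not valid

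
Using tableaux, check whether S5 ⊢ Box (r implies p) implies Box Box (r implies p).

Valid

Tableau for the negation not (Box (r implies p) implies Box Box (r implies p)):
1. not (Box (r implies p) implies Box Box (r implies p)), w0
2. Box (r implies p), w0   [neg-implies-rule on 1]
3. not Box Box (r implies p), w0   [neg-implies-rule on 1]
4. r implies p, w0   [Box-rule on 2 via w0Rw0]
5. p, w0   [implies-rule on 4 (branches; this branch)]
6. not Box (r implies p), w1   [neg-Box-rule on 3: fresh world w1, w0Rw1]
7. r implies p, w1   [Box-rule on 2 via w0Rw1]
8. p, w1   [implies-rule on 7 (branches; this branch)]
9. not (r implies p), w2   [neg-Box-rule on 6: fresh world w2, w1Rw2]
10. r, w2   [neg-implies-rule on 9]
11. not p, w2   [neg-implies-rule on 9]
12. r implies p, w2   [Box-rule on 2 via w0Rw2]
13. p, w2   [implies-rule on 12 (branches; this branch)]
Accessibility: w0Rw0, w0Rw1, w0Rw2, w1Rw0, w1Rw1, w1Rw2, w2Rw0, w2Rw1, w2Rw2
Branch closes: p and not p both at w2.
Every branch of the negation's tableau closes; the branch above is one of them.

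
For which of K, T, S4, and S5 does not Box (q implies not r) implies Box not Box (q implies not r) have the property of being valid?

S5

S4-tableau for the negation not (not Box (q implies not r) implies Box not Box (q implies not r)):
1. not (not Box (q implies not r) implies Box not Box (q implies not r)), 0
2. not Box (q implies not r), 0
3. not Box not Box (q implies not r), 0
4. not (q implies not r), 1
5. q, 1
6. r, 1
7. Box (q implies not r), 2
8. q implies not r, 2
9. not r, 2
Accessibility: 0R0, 0R1, 0R2, 1R1, 2R2
Complete open branch: countermodel on an S4-frame, so not valid in S4, nor in K, T (the same frame is also a K-frame and a T-frame).
S5-tableau for the negation not (not Box (q implies not r) implies Box not Box (q implies not r)):
1. not (not Box (q implies not r) implies Box not Box (q implies not r)), 0
2. not Box (q implies not r), 0
3. not Box not Box (q implies not r), 0
4. not (q implies not r), 1
5. q, 1
6. r, 1
7. Box (q implies not r), 2
8. q implies not r, 0
9. q implies not r, 1
10. q implies not r, 2
11. not r, 0
12. not r, 1
Accessibility: 0R0, 0R1, 0R2, 1R0, 1R1, 1R2, 2R0, 2R1, 2R2
Branch closes: r and not r both at 1.
Every branch closes (one shown): valid in S5.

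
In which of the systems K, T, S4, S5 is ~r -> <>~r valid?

K-tableau for the negation ~(~r -> <>~r):
1. ~(~r -> <>~r), 0
2. ~r, 0
3. ~<>~r, 0
Complete open branch: countermodel on a K-frame, so not valid in K.
T-tableau for the negation ~(~r -> <>~r):
1. ~(~r -> <>~r), 0
2. ~r, 0
3. ~<>~r, 0
4. r, 0
Accessibility: 0R0
Branch closes: r and ~r both at 0.
Every branch closes (one shown): valid in T, hence also in S4, S5 (every theorem of T is a theorem of S4 and S5).

T, S4, S5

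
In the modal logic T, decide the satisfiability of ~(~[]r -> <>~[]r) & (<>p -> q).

1. ~(~[]r -> <>~[]r) & (<>p -> q), w0
2. ~(~[]r -> <>~[]r), w0
3. <>p -> q, w0
4. ~[]r, w0
5. ~<>~[]r, w0
6. []r, w0
7. r, w0
8. ~<>p, w0
9. ~p, w0
10. ~r, w1
11. []r, w1
12. r, w1
Accessibility: w0Rw0, w0Rw1, w1Rw1
Branch closes: r and ~r both at w1.
Every branch closes; the branch above is one of them.

No, unsatisfiable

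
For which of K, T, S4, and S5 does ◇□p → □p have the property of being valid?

S5-tableau for the negation ¬(◇□p → □p):
1. ¬(◇□p → □p), 0
2. ◇□p, 0
3. ¬□p, 0
4. □p, 1
5. p, 0
6. p, 1
7. ¬p, 2
8. p, 2
Accessibility: 0R0, 0R1, 0R2, 1R0, 1R1, 1R2, 2R0, 2R1, 2R2
Branch closes: p and ¬p both at 2.
Every branch closes (one shown): valid in S5.
S4-tableau for the negation ¬(◇□p → □p):
1. ¬(◇□p → □p), 0
2. ◇□p, 0
3. ¬□p, 0
4. □p, 1
5. p, 1
6. ¬p, 2
Accessibility: 0R0, 0R1, 0R2, 1R1, 2R2
Complete open branch: countermodel on an S4-frame, so not valid in S4, nor in K, T (the same frame is also a K-frame and a T-frame).

S5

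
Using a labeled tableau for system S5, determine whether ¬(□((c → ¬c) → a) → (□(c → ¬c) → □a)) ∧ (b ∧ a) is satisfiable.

Unsatisfiable (every branch closes)

1. ¬(□((c → ¬c) → a) → (□(c → ¬c) → □a)) ∧ (b ∧ a), u
2. ¬(□((c → ¬c) → a) → (□(c → ¬c) → □a)), u
3. b ∧ a, u
4. □((c → ¬c) → a), u
5. ¬(□(c → ¬c) → □a), u
6. b, u
7. a, u
8. □(c → ¬c), u
9. ¬□a, u
10. (c → ¬c) → a, u
11. c → ¬c, u
12. ¬c, u
13. ¬a, v
14. (c → ¬c) → a, v
15. c → ¬c, v
16. ¬(c → ¬c), v
17. c, v
18. ¬c, v
Accessibility: uRu, uRv, vRu, vRv
Branch closes: c and ¬c both at v.
(One branch shown.) All branches close.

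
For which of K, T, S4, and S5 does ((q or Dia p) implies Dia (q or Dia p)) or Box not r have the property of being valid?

K-tableau for the negation not (((q or Dia p) implies Dia (q or Dia p)) or Box not r):
1. not (((q or Dia p) implies Dia (q or Dia p)) or Box not r), u
2. not ((q or Dia p) implies Dia (q or Dia p)), u
3. not Box not r, u
4. q or Dia p, u
5. not Dia (q or Dia p), u
6. Dia p, u
7. r, v
8. not (q or Dia p), v
9. not q, v
10. not Dia p, v
11. p, w
12. not (q or Dia p), w
13. not q, w
14. not Dia p, w
Accessibility: uRv, uRw
Complete open branch: countermodel on a K-frame, so not valid in K.
T-tableau for the negation not (((q or Dia p) implies Dia (q or Dia p)) or Box not r):
1. not (((q or Dia p) implies Dia (q or Dia p)) or Box not r), u
2. not ((q or Dia p) implies Dia (q or Dia p)), u
3. not Box not r, u
4. q or Dia p, u
5. not Dia (q or Dia p), u
6. not (q or Dia p), u
7. not q, u
8. not Dia p, u
9. not p, u
10. Dia p, u
11. r, v
12. not (q or Dia p), v
13. not q, v
14. not Dia p, v
15. not p, v
16. p, w
17. not (q or Dia p), w
18. not q, w
19. not Dia p, w
20. not p, w
Accessibility: uRu, uRv, uRw, vRv, wRw
Branch closes: p and not p both at w.
Every branch closes (one shown): valid in T, hence also in S4, S5 (every theorem of T is a theorem of S4 and S5).

T, S4, S5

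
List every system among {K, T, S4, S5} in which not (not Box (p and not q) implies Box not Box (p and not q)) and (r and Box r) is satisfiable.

K, T, S4

S5-tableau for the formula:
1. not (not Box (p and not q) implies Box not Box (p and not q)) and (r and Box r), 0
2. not (not Box (p and not q) implies Box not Box (p and not q)), 0
3. r and Box r, 0
4. not Box (p and not q), 0
5. not Box not Box (p and not q), 0
6. r, 0
7. Box r, 0
8. not (p and not q), 1
9. r, 1
10. q, 1
11. Box (p and not q), 2
12. r, 2
13. p and not q, 0
14. p, 0
15. not q, 0
16. p and not q, 1
17. p, 1
18. not q, 1
Accessibility: 0R0, 0R1, 0R2, 1R0, 1R1, 1R2, 2R0, 2R1, 2R2
Branch closes: q and not q both at 1.
Every branch closes (one shown): unsatisfiable in S5.
S4-tableau for the formula:
1. not (not Box (p and not q) implies Box not Box (p and not q)) and (r and Box r), 0
2. not (not Box (p and not q) implies Box not Box (p and not q)), 0
3. r and Box r, 0
4. not Box (p and not q), 0
5. not Box not Box (p and not q), 0
6. r, 0
7. Box r, 0
8. not (p and not q), 1
9. r, 1
10. q, 1
11. Box (p and not q), 2
12. r, 2
13. p and not q, 2
14. p, 2
15. not q, 2
Accessibility: 0R0, 0R1, 0R2, 1R1, 2R2
Complete open branch: satisfiable in S4, hence also in K, T (this S4-model is also a K-model and a T-model).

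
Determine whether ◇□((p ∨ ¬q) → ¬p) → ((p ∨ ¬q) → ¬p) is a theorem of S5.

Yes, valid

Tableau for the negation ¬(◇□((p ∨ ¬q) → ¬p) → ((p ∨ ¬q) → ¬p)):
1. ¬(◇□((p ∨ ¬q) → ¬p) → ((p ∨ ¬q) → ¬p)), u
2. ◇□((p ∨ ¬q) → ¬p), u   [¬→-rule on 1]
3. ¬((p ∨ ¬q) → ¬p), u   [¬→-rule on 1]
4. p ∨ ¬q, u   [¬→-rule on 3]
5. p, u   [¬→-rule on 3]
6. ¬q, u   [∨-rule on 4 (branches; this branch)]
7. □((p ∨ ¬q) → ¬p), v   [◇-rule on 2: fresh world v, uRv]
8. (p ∨ ¬q) → ¬p, u   [□-rule on 7 via vRu]
9. (p ∨ ¬q) → ¬p, v   [□-rule on 7 via vRv]
10. ¬(p ∨ ¬q), u   [→-rule on 8 (branches; this branch)]
11. ¬p, u   [¬∨-rule on 10]
12. q, u   [¬∨-rule on 10]
Accessibility: uRu, uRv, vRu, vRv
Branch closes: p and ¬p both at u.
All branches of the negation close; one closing branch shown above.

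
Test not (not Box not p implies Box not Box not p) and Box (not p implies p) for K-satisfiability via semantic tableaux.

1. not (not Box not p implies Box not Box not p) and Box (not p implies p), u
2. not (not Box not p implies Box not Box not p), u
3. Box (not p implies p), u
4. not Box not p, u
5. not Box not Box not p, u
6. p, v
7. not p implies p, v
8. Box not p, w
9. not p implies p, w
10. p, w
Accessibility: uRv, uRw

Yes, satisfiable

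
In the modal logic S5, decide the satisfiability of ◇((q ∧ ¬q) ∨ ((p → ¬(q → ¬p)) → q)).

1. ◇((q ∧ ¬q) ∨ ((p → ¬(q → ¬p)) → q)), u
2. (q ∧ ¬q) ∨ ((p → ¬(q → ¬p)) → q), v   [◇-rule on 1: fresh world v, uRv]
3. (p → ¬(q → ¬p)) → q, v   [∨-rule on 2 (branches; this branch)]
4. q, v   [→-rule on 3 (branches; this branch)]
Accessibility: uRu, uRv, vRu, vRv

Yes, satisfiable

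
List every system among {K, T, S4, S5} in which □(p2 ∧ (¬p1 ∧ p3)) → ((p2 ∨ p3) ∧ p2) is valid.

T-tableau for the negation ¬(□(p2 ∧ (¬p1 ∧ p3)) → ((p2 ∨ p3) ∧ p2)):
1. ¬(□(p2 ∧ (¬p1 ∧ p3)) → ((p2 ∨ p3) ∧ p2)), u
2. □(p2 ∧ (¬p1 ∧ p3)), u   [¬→-rule on 1]
3. ¬((p2 ∨ p3) ∧ p2), u   [¬→-rule on 1]
4. p2 ∧ (¬p1 ∧ p3), u   [□-rule on 2 via uRu]
5. p2, u   [∧-rule on 4]
6. ¬p1 ∧ p3, u   [∧-rule on 4]
7. ¬p1, u   [∧-rule on 6]
8. p3, u   [∧-rule on 6]
9. ¬(p2 ∨ p3), u   [¬∧-rule on 3 (branches; this branch)]
10. ¬p2, u   [¬∨-rule on 9]
11. ¬p3, u   [¬∨-rule on 9]
Accessibility: uRu
Branch closes: p2 and ¬p2 both at u.
Every branch closes (one shown): valid in T, hence also in S4, S5 (every theorem of T is a theorem of S4 and S5).
K-tableau for the negation ¬(□(p2 ∧ (¬p1 ∧ p3)) → ((p2 ∨ p3) ∧ p2)):
1. ¬(□(p2 ∧ (¬p1 ∧ p3)) → ((p2 ∨ p3) ∧ p2)), u
2. □(p2 ∧ (¬p1 ∧ p3)), u   [¬→-rule on 1]
3. ¬((p2 ∨ p3) ∧ p2), u   [¬→-rule on 1]
4. ¬p2, u   [¬∧-rule on 3 (branches; this branch)]
Complete open branch: countermodel on a K-frame, so not valid in K.

T, S4, S5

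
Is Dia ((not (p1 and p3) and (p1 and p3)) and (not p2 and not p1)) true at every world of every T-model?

Invalid (countermodel exists)

Tableau for the negation not Dia ((not (p1 and p3) and (p1 and p3)) and (not p2 and not p1)):
1. not Dia ((not (p1 and p3) and (p1 and p3)) and (not p2 and not p1)), u
2. not ((not (p1 and p3) and (p1 and p3)) and (not p2 and not p1)), u
3. not (not p2 and not p1), u
4. p1, u
Accessibility: uRu
The negation has an open branch (countermodel exists).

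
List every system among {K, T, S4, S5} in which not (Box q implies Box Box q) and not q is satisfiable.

K

K-tableau for the formula:
1. not (Box q implies Box Box q) and not q, u
2. not (Box q implies Box Box q), u   [and-rule on 1]
3. not q, u   [and-rule on 1]
4. Box q, u   [neg-implies-rule on 2]
5. not Box Box q, u   [neg-implies-rule on 2]
6. not Box q, v   [neg-Box-rule on 5: fresh world v, uRv]
7. q, v   [Box-rule on 4 via uRv]
8. not q, w   [neg-Box-rule on 6: fresh world w, vRw]
Accessibility: uRv, vRw
Complete open branch: satisfiable in K.
T-tableau for the formula:
1. not (Box q implies Box Box q) and not q, u
2. not (Box q implies Box Box q), u   [and-rule on 1]
3. not q, u   [and-rule on 1]
4. Box q, u   [neg-implies-rule on 2]
5. not Box Box q, u   [neg-implies-rule on 2]
6. q, u   [Box-rule on 4 via uRu]
Accessibility: uRu
Branch closes: q and not q both at u.
Every branch closes (one shown): unsatisfiable in T, hence also in S4, S5 (every S4/S5-frame is a T-frame).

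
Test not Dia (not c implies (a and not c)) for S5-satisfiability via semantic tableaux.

1. not Dia (not c implies (a and not c)), 0
2. not (not c implies (a and not c)), 0
3. not c, 0
4. not (a and not c), 0
5. not a, 0
Accessibility: 0R0

Satisfiable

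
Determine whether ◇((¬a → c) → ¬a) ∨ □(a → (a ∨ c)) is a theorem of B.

Valid

Tableau for the negation ¬(◇((¬a → c) → ¬a) ∨ □(a → (a ∨ c))):
1. ¬(◇((¬a → c) → ¬a) ∨ □(a → (a ∨ c))), 0
2. ¬◇((¬a → c) → ¬a), 0
3. ¬□(a → (a ∨ c)), 0
4. ¬((¬a → c) → ¬a), 0
5. ¬a → c, 0
6. a, 0
7. c, 0
8. ¬(a → (a ∨ c)), 1
9. a, 1
10. ¬(a ∨ c), 1
11. ¬a, 1
12. ¬c, 1
Accessibility: 0R0, 0R1, 1R0, 1R1
Branch closes: a and ¬a both at 1.
Every branch of the negation's tableau closes; the branch above is one of them.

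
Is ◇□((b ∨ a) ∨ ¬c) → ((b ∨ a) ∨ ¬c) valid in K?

Not valid

Tableau for the negation ¬(◇□((b ∨ a) ∨ ¬c) → ((b ∨ a) ∨ ¬c)):
1. ¬(◇□((b ∨ a) ∨ ¬c) → ((b ∨ a) ∨ ¬c)), u
2. ◇□((b ∨ a) ∨ ¬c), u
3. ¬((b ∨ a) ∨ ¬c), u
4. ¬(b ∨ a), u
5. c, u
6. ¬b, u
7. ¬a, u
8. □((b ∨ a) ∨ ¬c), v
Accessibility: uRv
The negation has an open branch (countermodel exists).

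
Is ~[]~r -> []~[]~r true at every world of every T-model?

Tableau for the negation ~(~[]~r -> []~[]~r):
1. ~(~[]~r -> []~[]~r), u
2. ~[]~r, u   [~->-rule on 1]
3. ~[]~[]~r, u   [~->-rule on 1]
4. r, v   [~[]-rule on 2: fresh world v, uRv]
5. []~r, w   [~[]-rule on 3: fresh world w, uRw]
6. ~r, w   [[]-rule on 5 via wRw]
Accessibility: uRu, uRv, uRw, vRv, wRw
The negation has an open branch (countermodel exists).

Not valid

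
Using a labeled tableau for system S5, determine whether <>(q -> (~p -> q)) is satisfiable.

Yes, satisfiable

1. <>(q -> (~p -> q)), w0
2. q -> (~p -> q), w1
3. ~p -> q, w1
4. q, w1
Accessibility: w0Rw0, w0Rw1, w1Rw0, w1Rw1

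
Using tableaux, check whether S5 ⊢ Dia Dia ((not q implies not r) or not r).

Not valid

Tableau for the negation not Dia Dia ((not q implies not r) or not r):
1. not Dia Dia ((not q implies not r) or not r), w0
2. not Dia ((not q implies not r) or not r), w0   [neg-Dia-rule on 1 via w0Rw0]
3. not ((not q implies not r) or not r), w0   [neg-Dia-rule on 2 via w0Rw0]
4. not (not q implies not r), w0   [neg-or-rule on 3]
5. r, w0   [neg-or-rule on 3]
6. not q, w0   [neg-implies-rule on 4]
Accessibility: w0Rw0
The negation has an open branch (countermodel exists).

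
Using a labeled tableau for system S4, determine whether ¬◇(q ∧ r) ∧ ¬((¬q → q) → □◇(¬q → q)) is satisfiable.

Satisfiable

1. ¬◇(q ∧ r) ∧ ¬((¬q → q) → □◇(¬q → q)), u
2. ¬◇(q ∧ r), u   [∧-rule on 1]
3. ¬((¬q → q) → □◇(¬q → q)), u   [∧-rule on 1]
4. ¬q → q, u   [¬→-rule on 3]
5. ¬□◇(¬q → q), u   [¬→-rule on 3]
6. ¬(q ∧ r), u   [¬◇-rule on 2 via uRu]
7. q, u   [→-rule on 4 (branches; this branch)]
8. ¬r, u   [¬∧-rule on 6 (branches; this branch)]
9. ¬◇(¬q → q), v   [¬□-rule on 5: fresh world v, uRv]
10. ¬(q ∧ r), v   [¬◇-rule on 2 via uRv]
11. ¬(¬q → q), v   [¬◇-rule on 9 via vRv]
12. ¬q, v   [¬→-rule on 11]
13. ¬r, v   [¬∧-rule on 10 (branches; this branch)]
Accessibility: uRu, uRv, vRv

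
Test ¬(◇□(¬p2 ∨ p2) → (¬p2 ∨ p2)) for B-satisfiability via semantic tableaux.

1. ¬(◇□(¬p2 ∨ p2) → (¬p2 ∨ p2)), w0
2. ◇□(¬p2 ∨ p2), w0
3. ¬(¬p2 ∨ p2), w0
4. p2, w0
5. ¬p2, w0
Accessibility: w0Rw0
Branch closes: p2 and ¬p2 both at w0.
(One branch shown.) All branches close.

Unsatisfiable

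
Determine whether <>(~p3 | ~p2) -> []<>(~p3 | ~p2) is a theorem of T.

Tableau for the negation ~(<>(~p3 | ~p2) -> []<>(~p3 | ~p2)):
1. ~(<>(~p3 | ~p2) -> []<>(~p3 | ~p2)), u
2. <>(~p3 | ~p2), u
3. ~[]<>(~p3 | ~p2), u
4. ~p3 | ~p2, v
5. ~p2, v
6. ~<>(~p3 | ~p2), w
7. ~(~p3 | ~p2), w
8. p3, w
9. p2, w
Accessibility: uRu, uRv, uRw, vRv, wRw
The negation has an open branch (countermodel exists).

No, not valid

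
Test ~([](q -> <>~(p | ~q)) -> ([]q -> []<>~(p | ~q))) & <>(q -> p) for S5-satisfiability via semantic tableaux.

Unsatisfiable

1. ~([](q -> <>~(p | ~q)) -> ([]q -> []<>~(p | ~q))) & <>(q -> p), 0
2. ~([](q -> <>~(p | ~q)) -> ([]q -> []<>~(p | ~q))), 0   [&-rule on 1]
3. <>(q -> p), 0   [&-rule on 1]
4. [](q -> <>~(p | ~q)), 0   [~->-rule on 2]
5. ~([]q -> []<>~(p | ~q)), 0   [~->-rule on 2]
6. []q, 0   [~->-rule on 5]
7. ~[]<>~(p | ~q), 0   [~->-rule on 5]
8. q -> <>~(p | ~q), 0   [[]-rule on 4 via 0R0]
9. q, 0   [[]-rule on 6 via 0R0]
10. <>~(p | ~q), 0   [->-rule on 8 (branches; this branch)]
11. q -> p, 1   [<>-rule on 3: fresh world 1, 0R1]
12. q -> <>~(p | ~q), 1   [[]-rule on 4 via 0R1]
13. q, 1   [[]-rule on 6 via 0R1]
14. p, 1   [->-rule on 11 (branches; this branch)]
15. <>~(p | ~q), 1   [->-rule on 12 (branches; this branch)]
16. ~<>~(p | ~q), 2   [~[]-rule on 7: fresh world 2, 0R2]
17. q -> <>~(p | ~q), 2   [[]-rule on 4 via 0R2]
18. q, 2   [[]-rule on 6 via 0R2]
19. p | ~q, 0   [~<>-rule on 16 via 2R0]
20. p | ~q, 1   [~<>-rule on 16 via 2R1]
21. p | ~q, 2   [~<>-rule on 16 via 2R2]
22. <>~(p | ~q), 2   [->-rule on 17 (branches; this branch)]
23. p, 0   [|-rule on 19 (branches; this branch)]
24. p, 2   [|-rule on 21 (branches; this branch)]
25. ~(p | ~q), 3   [<>-rule on 10: fresh world 3, 0R3]
26. ~p, 3   [~|-rule on 25]
27. q, 3   [~|-rule on 25]
28. q -> <>~(p | ~q), 3   [[]-rule on 4 via 0R3]
29. p | ~q, 3   [~<>-rule on 16 via 2R3]
30. <>~(p | ~q), 3   [->-rule on 28 (branches; this branch)]
31. ~q, 3   [|-rule on 29 (branches; this branch)]
Accessibility: 0R0, 0R1, 0R2, 0R3, 1R0, 1R1, 1R2, 1R3, 2R0, 2R1, 2R2, 2R3, 3R0, 3R1, 3R2, 3R3
Branch closes: q and ~q both at 3.
Every branch closes; the branch above is one of them.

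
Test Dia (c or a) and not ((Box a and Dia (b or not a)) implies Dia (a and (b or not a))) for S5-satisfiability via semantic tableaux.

Unsatisfiable

1. Dia (c or a) and not ((Box a and Dia (b or not a)) implies Dia (a and (b or not a))), 0
2. Dia (c or a), 0
3. not ((Box a and Dia (b or not a)) implies Dia (a and (b or not a))), 0
4. Box a and Dia (b or not a), 0
5. not Dia (a and (b or not a)), 0
6. Box a, 0
7. Dia (b or not a), 0
8. not (a and (b or not a)), 0
9. a, 0
10. not (b or not a), 0
11. not b, 0
12. c or a, 1
13. not (a and (b or not a)), 1
14. a, 1
15. not (b or not a), 1
16. not b, 1
17. b or not a, 2
18. not (a and (b or not a)), 2
19. a, 2
20. b, 2
21. not (b or not a), 2
22. not b, 2
Accessibility: 0R0, 0R1, 0R2, 1R0, 1R1, 1R2, 2R0, 2R1, 2R2
Branch closes: b and not b both at 2.
All branches of the tableau close; one closing branch shown above.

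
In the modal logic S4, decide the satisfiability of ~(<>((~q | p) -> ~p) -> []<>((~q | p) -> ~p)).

1. ~(<>((~q | p) -> ~p) -> []<>((~q | p) -> ~p)), u
2. <>((~q | p) -> ~p), u
3. ~[]<>((~q | p) -> ~p), u
4. (~q | p) -> ~p, v
5. ~p, v
6. ~<>((~q | p) -> ~p), w
7. ~((~q | p) -> ~p), w
8. ~q | p, w
9. p, w
Accessibility: uRu, uRv, uRw, vRv, wRw

Satisfiable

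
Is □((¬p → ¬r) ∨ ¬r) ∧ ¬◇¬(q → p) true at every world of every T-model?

Invalid (countermodel exists)

Tableau for the negation ¬(□((¬p → ¬r) ∨ ¬r) ∧ ¬◇¬(q → p)):
1. ¬(□((¬p → ¬r) ∨ ¬r) ∧ ¬◇¬(q → p)), 0
2. ◇¬(q → p), 0
3. ¬(q → p), 1
4. q, 1
5. ¬p, 1
Accessibility: 0R0, 0R1, 1R1
The negation has an open branch (countermodel exists).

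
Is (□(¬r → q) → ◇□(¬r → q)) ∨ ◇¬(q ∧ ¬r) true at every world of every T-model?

Valid

Tableau for the negation ¬((□(¬r → q) → ◇□(¬r → q)) ∨ ◇¬(q ∧ ¬r)):
1. ¬((□(¬r → q) → ◇□(¬r → q)) ∨ ◇¬(q ∧ ¬r)), 0
2. ¬(□(¬r → q) → ◇□(¬r → q)), 0   [¬∨-rule on 1]
3. ¬◇¬(q ∧ ¬r), 0   [¬∨-rule on 1]
4. □(¬r → q), 0   [¬→-rule on 2]
5. ¬◇□(¬r → q), 0   [¬→-rule on 2]
6. q ∧ ¬r, 0   [¬◇-rule on 3 via 0R0]
7. q, 0   [∧-rule on 6]
8. ¬r, 0   [∧-rule on 6]
9. ¬r → q, 0   [□-rule on 4 via 0R0]
10. ¬□(¬r → q), 0   [¬◇-rule on 5 via 0R0]
11. ¬(¬r → q), 1   [¬□-rule on 10: fresh world 1, 0R1]
12. ¬r, 1   [¬→-rule on 11]
13. ¬q, 1   [¬→-rule on 11]
14. q ∧ ¬r, 1   [¬◇-rule on 3 via 0R1]
15. q, 1   [∧-rule on 14]
Accessibility: 0R0, 0R1, 1R1
Branch closes: q and ¬q both at 1.
All branches of the negation close; one closing branch shown above.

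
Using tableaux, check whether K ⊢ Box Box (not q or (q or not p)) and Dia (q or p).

Invalid (countermodel exists)

Tableau for the negation not (Box Box (not q or (q or not p)) and Dia (q or p)):
1. not (Box Box (not q or (q or not p)) and Dia (q or p)), w0
2. not Dia (q or p), w0   [neg-and-rule on 1 (branches; this branch)]
The negation has an open branch (countermodel exists).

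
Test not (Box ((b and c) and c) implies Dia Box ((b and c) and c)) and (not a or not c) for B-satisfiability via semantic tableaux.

Unsatisfiable

1. not (Box ((b and c) and c) implies Dia Box ((b and c) and c)) and (not a or not c), u
2. not (Box ((b and c) and c) implies Dia Box ((b and c) and c)), u   [and-rule on 1]
3. not a or not c, u   [and-rule on 1]
4. Box ((b and c) and c), u   [neg-implies-rule on 2]
5. not Dia Box ((b and c) and c), u   [neg-implies-rule on 2]
6. (b and c) and c, u   [Box-rule on 4 via uRu]
7. b and c, u   [and-rule on 6]
8. c, u   [and-rule on 6]
9. b, u   [and-rule on 7]
10. not Box ((b and c) and c), u   [neg-Dia-rule on 5 via uRu]
11. not a, u   [or-rule on 3 (branches; this branch)]
12. not ((b and c) and c), v   [neg-Box-rule on 10: fresh world v, uRv]
13. (b and c) and c, v   [Box-rule on 4 via uRv]
14. b and c, v   [and-rule on 13]
15. c, v   [and-rule on 13]
16. b, v   [and-rule on 14]
17. not Box ((b and c) and c), v   [neg-Dia-rule on 5 via uRv]
18. not (b and c), v   [neg-and-rule on 12 (branches; this branch)]
19. not c, v   [neg-and-rule on 18 (branches; this branch)]
Accessibility: uRu, uRv, vRu, vRv
Branch closes: c and not c both at v.
(One branch shown.) All branches close.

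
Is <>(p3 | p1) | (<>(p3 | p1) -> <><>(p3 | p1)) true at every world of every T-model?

Tableau for the negation ~(<>(p3 | p1) | (<>(p3 | p1) -> <><>(p3 | p1))):
1. ~(<>(p3 | p1) | (<>(p3 | p1) -> <><>(p3 | p1))), u
2. ~<>(p3 | p1), u   [~|-rule on 1]
3. ~(<>(p3 | p1) -> <><>(p3 | p1)), u   [~|-rule on 1]
4. <>(p3 | p1), u   [~->-rule on 3]
5. ~<><>(p3 | p1), u   [~->-rule on 3]
6. ~(p3 | p1), u   [~<>-rule on 2 via uRu]
7. ~p3, u   [~|-rule on 6]
8. ~p1, u   [~|-rule on 6]
9. p3 | p1, v   [<>-rule on 4: fresh world v, uRv]
10. ~(p3 | p1), v   [~<>-rule on 2 via uRv]
11. ~p3, v   [~|-rule on 10]
12. ~p1, v   [~|-rule on 10]
13. ~<>(p3 | p1), v   [~<>-rule on 5 via uRv]
14. p1, v   [|-rule on 9 (branches; this branch)]
Accessibility: uRu, uRv, vRv
Branch closes: p1 and ~p1 both at v.
All branches of the negation close; one closing branch shown above.

Valid in T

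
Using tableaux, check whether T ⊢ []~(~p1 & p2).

Tableau for the negation ~[]~(~p1 & p2):
1. ~[]~(~p1 & p2), u
2. ~p1 & p2, v   [~[]-rule on 1: fresh world v, uRv]
3. ~p1, v   [&-rule on 2]
4. p2, v   [&-rule on 2]
Accessibility: uRu, uRv, vRv
The negation has an open branch (countermodel exists).

Invalid (countermodel exists)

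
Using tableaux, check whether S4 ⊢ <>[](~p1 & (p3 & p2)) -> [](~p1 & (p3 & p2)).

No, not valid

Tableau for the negation ~(<>[](~p1 & (p3 & p2)) -> [](~p1 & (p3 & p2))):
1. ~(<>[](~p1 & (p3 & p2)) -> [](~p1 & (p3 & p2))), u
2. <>[](~p1 & (p3 & p2)), u
3. ~[](~p1 & (p3 & p2)), u
4. [](~p1 & (p3 & p2)), v
5. ~p1 & (p3 & p2), v
6. ~p1, v
7. p3 & p2, v
8. p3, v
9. p2, v
10. ~(~p1 & (p3 & p2)), w
11. ~(p3 & p2), w
12. ~p2, w
Accessibility: uRu, uRv, uRw, vRv, wRw
The negation has an open branch (countermodel exists).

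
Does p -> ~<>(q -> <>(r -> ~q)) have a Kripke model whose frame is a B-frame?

Satisfiable

1. p -> ~<>(q -> <>(r -> ~q)), w0
2. ~<>(q -> <>(r -> ~q)), w0
3. ~(q -> <>(r -> ~q)), w0
4. q, w0
5. ~<>(r -> ~q), w0
6. ~(r -> ~q), w0
7. r, w0
Accessibility: w0Rw0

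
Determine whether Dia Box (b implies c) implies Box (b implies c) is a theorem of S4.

Not valid

Tableau for the negation not (Dia Box (b implies c) implies Box (b implies c)):
1. not (Dia Box (b implies c) implies Box (b implies c)), u
2. Dia Box (b implies c), u   [neg-implies-rule on 1]
3. not Box (b implies c), u   [neg-implies-rule on 1]
4. Box (b implies c), v   [Dia-rule on 2: fresh world v, uRv]
5. b implies c, v   [Box-rule on 4 via vRv]
6. c, v   [implies-rule on 5 (branches; this branch)]
7. not (b implies c), w   [neg-Box-rule on 3: fresh world w, uRw]
8. b, w   [neg-implies-rule on 7]
9. not c, w   [neg-implies-rule on 7]
Accessibility: uRu, uRv, uRw, vRv, wRw
The negation has an open branch (countermodel exists).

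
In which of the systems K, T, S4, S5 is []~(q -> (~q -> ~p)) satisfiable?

K

K-tableau for the formula:
1. []~(q -> (~q -> ~p)), w0
Complete open branch: satisfiable in K.
T-tableau for the formula:
1. []~(q -> (~q -> ~p)), w0
2. ~(q -> (~q -> ~p)), w0
3. q, w0
4. ~(~q -> ~p), w0
5. ~q, w0
6. p, w0
Accessibility: w0Rw0
Branch closes: q and ~q both at w0.
Every branch closes (one shown): unsatisfiable in T, hence also in S4, S5 (every S4/S5-frame is a T-frame).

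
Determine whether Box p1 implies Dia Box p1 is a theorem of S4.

Yes, valid

Tableau for the negation not (Box p1 implies Dia Box p1):
1. not (Box p1 implies Dia Box p1), w0
2. Box p1, w0
3. not Dia Box p1, w0
4. p1, w0
5. not Box p1, w0
6. not p1, w1
7. p1, w1
Accessibility: w0Rw0, w0Rw1, w1Rw1
Branch closes: p1 and not p1 both at w1.
All branches of the negation close; one closing branch shown above.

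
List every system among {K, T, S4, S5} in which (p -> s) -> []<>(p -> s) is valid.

S4-tableau for the negation ~((p -> s) -> []<>(p -> s)):
1. ~((p -> s) -> []<>(p -> s)), u
2. p -> s, u   [~->-rule on 1]
3. ~[]<>(p -> s), u   [~->-rule on 1]
4. s, u   [->-rule on 2 (branches; this branch)]
5. ~<>(p -> s), v   [~[]-rule on 3: fresh world v, uRv]
6. ~(p -> s), v   [~<>-rule on 5 via vRv]
7. p, v   [~->-rule on 6]
8. ~s, v   [~->-rule on 6]
Accessibility: uRu, uRv, vRv
Complete open branch: countermodel on an S4-frame, so not valid in S4, nor in K, T (the same frame is also a K-frame and a T-frame).
S5-tableau for the negation ~((p -> s) -> []<>(p -> s)):
1. ~((p -> s) -> []<>(p -> s)), u
2. p -> s, u   [~->-rule on 1]
3. ~[]<>(p -> s), u   [~->-rule on 1]
4. s, u   [->-rule on 2 (branches; this branch)]
5. ~<>(p -> s), v   [~[]-rule on 3: fresh world v, uRv]
6. ~(p -> s), u   [~<>-rule on 5 via vRu]
7. p, u   [~->-rule on 6]
8. ~s, u   [~->-rule on 6]
Accessibility: uRu, uRv, vRu, vRv
Branch closes: s and ~s both at u.
Every branch closes (one shown): valid in S5.

S5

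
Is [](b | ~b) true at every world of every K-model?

Tableau for the negation ~[](b | ~b):
1. ~[](b | ~b), u
2. ~(b | ~b), v
3. ~b, v
4. b, v
Accessibility: uRv
Branch closes: b and ~b both at v.
All branches of the negation close; one closing branch shown above.

Valid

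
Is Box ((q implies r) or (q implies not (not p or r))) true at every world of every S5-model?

Not valid

Tableau for the negation not Box ((q implies r) or (q implies not (not p or r))):
1. not Box ((q implies r) or (q implies not (not p or r))), w0
2. not ((q implies r) or (q implies not (not p or r))), w1   [neg-Box-rule on 1: fresh world w1, w0Rw1]
3. not (q implies r), w1   [neg-or-rule on 2]
4. not (q implies not (not p or r)), w1   [neg-or-rule on 2]
5. q, w1   [neg-implies-rule on 3]
6. not r, w1   [neg-implies-rule on 3]
7. not p or r, w1   [neg-implies-rule on 4]
8. not p, w1   [or-rule on 7 (branches; this branch)]
Accessibility: w0Rw0, w0Rw1, w1Rw0, w1Rw1
The negation has an open branch (countermodel exists).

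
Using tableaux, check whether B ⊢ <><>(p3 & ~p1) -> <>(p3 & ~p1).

Tableau for the negation ~(<><>(p3 & ~p1) -> <>(p3 & ~p1)):
1. ~(<><>(p3 & ~p1) -> <>(p3 & ~p1)), 0
2. <><>(p3 & ~p1), 0
3. ~<>(p3 & ~p1), 0
4. ~(p3 & ~p1), 0
5. p1, 0
6. <>(p3 & ~p1), 1
7. ~(p3 & ~p1), 1
8. p1, 1
9. p3 & ~p1, 2
10. p3, 2
11. ~p1, 2
Accessibility: 0R0, 0R1, 1R0, 1R1, 1R2, 2R1, 2R2
The negation has an open branch (countermodel exists).

No, not valid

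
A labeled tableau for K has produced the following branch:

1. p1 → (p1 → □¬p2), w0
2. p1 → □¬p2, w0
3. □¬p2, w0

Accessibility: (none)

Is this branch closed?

No, open

No atom appears with both signs at the same world.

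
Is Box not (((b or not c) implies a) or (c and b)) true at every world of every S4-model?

No, not valid

Tableau for the negation not Box not (((b or not c) implies a) or (c and b)):
1. not Box not (((b or not c) implies a) or (c and b)), 0
2. ((b or not c) implies a) or (c and b), 1
3. c and b, 1
4. c, 1
5. b, 1
Accessibility: 0R0, 0R1, 1R1
The negation has an open branch (countermodel exists).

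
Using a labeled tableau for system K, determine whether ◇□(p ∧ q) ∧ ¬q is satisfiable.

1. ◇□(p ∧ q) ∧ ¬q, w0
2. ◇□(p ∧ q), w0
3. ¬q, w0
4. □(p ∧ q), w1
Accessibility: w0Rw1

Yes, satisfiable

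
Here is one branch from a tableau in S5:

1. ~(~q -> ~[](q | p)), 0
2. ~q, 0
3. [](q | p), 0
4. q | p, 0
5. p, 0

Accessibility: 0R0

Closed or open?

There is no literal clash: for every atom and world, at most one sign appears.

No, open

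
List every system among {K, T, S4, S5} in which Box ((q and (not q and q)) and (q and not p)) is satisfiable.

K-tableau for the formula:
1. Box ((q and (not q and q)) and (q and not p)), u
Complete open branch: satisfiable in K.
T-tableau for the formula:
1. Box ((q and (not q and q)) and (q and not p)), u
2. (q and (not q and q)) and (q and not p), u
3. q and (not q and q), u
4. q and not p, u
5. q, u
6. not q and q, u
7. not p, u
8. not q, u
Accessibility: uRu
Branch closes: q and not q both at u.
Every branch closes (one shown): unsatisfiable in T, hence also in S4, S5 (every S4/S5-frame is a T-frame).

K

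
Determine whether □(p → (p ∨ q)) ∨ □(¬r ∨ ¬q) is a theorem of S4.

Yes, valid

Tableau for the negation ¬(□(p → (p ∨ q)) ∨ □(¬r ∨ ¬q)):
1. ¬(□(p → (p ∨ q)) ∨ □(¬r ∨ ¬q)), 0
2. ¬□(p → (p ∨ q)), 0
3. ¬□(¬r ∨ ¬q), 0
4. ¬(p → (p ∨ q)), 1
5. p, 1
6. ¬(p ∨ q), 1
7. ¬p, 1
8. ¬q, 1
Accessibility: 0R0, 0R1, 1R1
Branch closes: p and ¬p both at 1.
All branches of the negation close; one closing branch shown above.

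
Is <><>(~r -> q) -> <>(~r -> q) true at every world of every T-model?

No, not valid

Tableau for the negation ~(<><>(~r -> q) -> <>(~r -> q)):
1. ~(<><>(~r -> q) -> <>(~r -> q)), u
2. <><>(~r -> q), u
3. ~<>(~r -> q), u
4. ~(~r -> q), u
5. ~r, u
6. ~q, u
7. <>(~r -> q), v
8. ~(~r -> q), v
9. ~r, v
10. ~q, v
11. ~r -> q, w
12. q, w
Accessibility: uRu, uRv, vRv, vRw, wRw
The negation has an open branch (countermodel exists).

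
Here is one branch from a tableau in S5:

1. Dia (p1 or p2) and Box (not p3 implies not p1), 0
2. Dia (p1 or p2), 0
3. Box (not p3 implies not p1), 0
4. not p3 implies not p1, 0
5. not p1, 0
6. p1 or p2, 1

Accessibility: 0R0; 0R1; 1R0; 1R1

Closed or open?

No atom appears with both signs at the same world.

Open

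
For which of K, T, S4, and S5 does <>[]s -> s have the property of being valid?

S4-tableau for the negation ~(<>[]s -> s):
1. ~(<>[]s -> s), w0
2. <>[]s, w0
3. ~s, w0
4. []s, w1
5. s, w1
Accessibility: w0Rw0, w0Rw1, w1Rw1
Complete open branch: countermodel on an S4-frame, so not valid in S4, nor in K, T (the same frame is also a K-frame and a T-frame).
S5-tableau for the negation ~(<>[]s -> s):
1. ~(<>[]s -> s), w0
2. <>[]s, w0
3. ~s, w0
4. []s, w1
5. s, w0
Accessibility: w0Rw0, w0Rw1, w1Rw0, w1Rw1
Branch closes: s and ~s both at w0.
Every branch closes (one shown): valid in S5.

S5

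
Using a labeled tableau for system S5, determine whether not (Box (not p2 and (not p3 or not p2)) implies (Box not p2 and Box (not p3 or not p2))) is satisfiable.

Unsatisfiable

1. not (Box (not p2 and (not p3 or not p2)) implies (Box not p2 and Box (not p3 or not p2))), w0
2. Box (not p2 and (not p3 or not p2)), w0
3. not (Box not p2 and Box (not p3 or not p2)), w0
4. not p2 and (not p3 or not p2), w0
5. not p2, w0
6. not p3 or not p2, w0
7. not Box (not p3 or not p2), w0
8. not (not p3 or not p2), w1
9. p3, w1
10. p2, w1
11. not p2 and (not p3 or not p2), w1
12. not p2, w1
13. not p3 or not p2, w1
Accessibility: w0Rw0, w0Rw1, w1Rw0, w1Rw1
Branch closes: p2 and not p2 both at w1.
(One branch shown.) All branches close.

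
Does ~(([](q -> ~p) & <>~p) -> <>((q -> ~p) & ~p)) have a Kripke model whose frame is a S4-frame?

1. ~(([](q -> ~p) & <>~p) -> <>((q -> ~p) & ~p)), 0
2. [](q -> ~p) & <>~p, 0
3. ~<>((q -> ~p) & ~p), 0
4. [](q -> ~p), 0
5. <>~p, 0
6. ~((q -> ~p) & ~p), 0
7. q -> ~p, 0
8. p, 0
9. ~q, 0
10. ~p, 1
11. ~((q -> ~p) & ~p), 1
12. q -> ~p, 1
13. ~(q -> ~p), 1
14. q, 1
15. p, 1
Accessibility: 0R0, 0R1, 1R1
Branch closes: p and ~p both at 1.
Every branch closes; the branch above is one of them.

No, unsatisfiable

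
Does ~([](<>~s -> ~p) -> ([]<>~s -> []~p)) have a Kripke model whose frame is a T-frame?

Unsatisfiable

1. ~([](<>~s -> ~p) -> ([]<>~s -> []~p)), 0
2. [](<>~s -> ~p), 0
3. ~([]<>~s -> []~p), 0
4. []<>~s, 0
5. ~[]~p, 0
6. <>~s -> ~p, 0
7. <>~s, 0
8. ~p, 0
9. p, 1
10. <>~s -> ~p, 1
11. <>~s, 1
12. ~<>~s, 1
13. s, 1
14. ~s, 2
15. <>~s -> ~p, 2
16. <>~s, 2
17. ~p, 2
18. ~s, 3
19. s, 3
Accessibility: 0R0, 0R1, 0R2, 1R1, 1R3, 2R2, 3R3
Branch closes: s and ~s both at 3.
All branches of the tableau close; one closing branch shown above.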